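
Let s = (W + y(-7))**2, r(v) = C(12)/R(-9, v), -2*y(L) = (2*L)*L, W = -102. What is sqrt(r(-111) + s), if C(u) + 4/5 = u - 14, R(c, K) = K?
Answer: sqrt(7023285795)/555 ≈ 151.00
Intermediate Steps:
C(u) = -74/5 + u (C(u) = -4/5 + (u - 14) = -4/5 + (-14 + u) = -74/5 + u)
y(L) = -L**2 (y(L) = -2*L*L/2 = -L**2)
r(v) = -14/(5*v) (r(v) = (-74/5 + 12)/v = -14/(5*v))
s = 22801 (s = (-102 - 1*(-7)**2)**2 = (-102 - 1*49)**2 = (-102 - 49)**2 = (-151)**2 = 22801)
sqrt(r(-111) + s) = sqrt(-14/5/(-111) + 22801) = sqrt(-14/5*(-1/111) + 22801) = sqrt(14/555 + 22801) = sqrt(12654569/555) = sqrt(7023285795)/555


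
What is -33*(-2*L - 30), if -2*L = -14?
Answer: 1452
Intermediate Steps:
L = 7 (L = -½*(-14) = 7)
-33*(-2*L - 30) = -33*(-2*7 - 30) = -33*(-14 - 30) = -33*(-44) = 1452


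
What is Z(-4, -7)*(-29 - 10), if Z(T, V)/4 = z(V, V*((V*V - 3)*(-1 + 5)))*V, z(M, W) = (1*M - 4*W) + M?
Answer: 5610696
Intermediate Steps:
z(M, W) = -4*W + 2*M (z(M, W) = (M - 4*W) + M = -4*W + 2*M)
Z(T, V) = 4*V*(2*V - 4*V*(-12 + 4*V²)) (Z(T, V) = 4*((-4*V*(V*V - 3)*(-1 + 5) + 2*V)*V) = 4*((-4*V*(V² - 3)*4 + 2*V)*V) = 4*((-4*V*(-3 + V²)*4 + 2*V)*V) = 4*((-4*V*(-12 + 4*V²) + 2*V)*V) = 4*((2*V - 4*V*(-12 + 4*V²))*V) = 4*(V*(2*V - 4*V*(-12 + 4*V²))) = 4*V*(2*V - 4*V*(-12 + 4*V²)))
Z(-4, -7)*(-29 - 10) = ((-7)²*(200 - 64*(-7)²))*(-29 - 10) = (49*(200 - 64*49))*(-39) = (49*(200 - 3136))*(-39) = (49*(-2936))*(-39) = -143864*(-39) = 5610696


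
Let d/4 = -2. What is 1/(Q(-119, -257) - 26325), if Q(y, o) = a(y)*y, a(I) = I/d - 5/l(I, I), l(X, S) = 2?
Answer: -8/222381 ≈ -3.5974e-5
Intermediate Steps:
d = -8 (d = 4*(-2) = -8)
a(I) = -5/2 - I/8 (a(I) = I/(-8) - 5/2 = I*(-1/8) - 5*1/2 = -I/8 - 5/2 = -5/2 - I/8)
Q(y, o) = y*(-5/2 - y/8) (Q(y, o) = (-5/2 - y/8)*y = y*(-5/2 - y/8))
1/(Q(-119, -257) - 26325) = 1/((1/8)*(-119)*(-20 - 1*(-119)) - 26325) = 1/((1/8)*(-119)*(-20 + 119) - 26325) = 1/((1/8)*(-119)*99 - 26325) = 1/(-11781/8 - 26325) = 1/(-222381/8) = -8/222381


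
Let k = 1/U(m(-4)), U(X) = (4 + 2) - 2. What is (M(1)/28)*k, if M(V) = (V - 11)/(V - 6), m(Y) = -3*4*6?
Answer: 1/56 ≈ 0.017857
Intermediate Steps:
m(Y) = -72 (m(Y) = -12*6 = -72)
U(X) = 4 (U(X) = 6 - 2 = 4)
M(V) = (-11 + V)/(-6 + V)
k = 1/4 ≈ 0.25000
(M(1)/28)*k = (((-11 + 1)/(-6 + 1))/28)*(1/4) = ((-10/(-5))*(1/28))*(1/4) = (-1/5*(-10)*(1/28))*(1/4) = (2*(1/28))*(1/4) = (1/14)*(1/4) = 1/56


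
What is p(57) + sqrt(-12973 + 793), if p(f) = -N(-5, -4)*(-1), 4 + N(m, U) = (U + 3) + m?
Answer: -10 + 2*I*sqrt(3045) ≈ -10.0 + 110.36*I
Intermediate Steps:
N(m, U) = -1 + U + m (N(m, U) = -4 + ((U + 3) + m) = -4 + ((3 + U) + m) = -4 + (3 + U + m) = -1 + U + m)
p(f) = -10 (p(f) = -(-1 - 4 - 5)*(-1) = -1*(-10)*(-1) = 10*(-1) = -10)
p(57) + sqrt(-12973 + 793) = -10 + sqrt(-12973 + 793) = -10 + sqrt(-12180) = -10 + 2*I*sqrt(3045)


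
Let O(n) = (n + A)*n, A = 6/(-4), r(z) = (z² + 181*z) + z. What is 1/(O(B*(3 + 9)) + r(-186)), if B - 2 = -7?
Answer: 1/4434 ≈ 0.00022553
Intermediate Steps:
B = -5 (B = 2 - 7 = -5)
r(z) = z² + 182*z
A = -3/2 (A = 6*(-¼) = -3/2 ≈ -1.5000)
O(n) = n*(-3/2 + n) (O(n) = (n - 3/2)*n = (-3/2 + n)*n = n*(-3/2 + n))
1/(O(B*(3 + 9)) + r(-186)) = 1/((-5*(3 + 9))*(-3 + 2*(-5*(3 + 9)))/2 - 186*(182 - 186)) = 1/((-5*12)*(-3 + 2*(-5*12))/2 - 186*(-4)) = 1/((½)*(-60)*(-3 + 2*(-60)) + 744) = 1/((½)*(-60)*(-3 - 120) + 744) = 1/((½)*(-60)*(-123) + 744) = 1/(3690 + 744) = 1/4434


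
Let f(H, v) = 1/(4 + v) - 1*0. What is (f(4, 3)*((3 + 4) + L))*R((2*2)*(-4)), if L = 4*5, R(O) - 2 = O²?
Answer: 6966/7 ≈ 995.14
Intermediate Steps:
R(O) = 2 + O²
L = 20
f(H, v) = 1/(4 + v) (f(H, v) = 1/(4 + v) + 0 = 1/(4 + v))
(f(4, 3)*((3 + 4) + L))*R((2*2)*(-4)) = (((3 + 4) + 20)/(4 + 3))*(2 + ((2*2)*(-4))²) = ((7 + 20)/7)*(2 + (4*(-4))²) = ((⅐)*27)*(2 + (-16)²) = 27*(2 + 256)/7 = (27/7)*258 = 6966/7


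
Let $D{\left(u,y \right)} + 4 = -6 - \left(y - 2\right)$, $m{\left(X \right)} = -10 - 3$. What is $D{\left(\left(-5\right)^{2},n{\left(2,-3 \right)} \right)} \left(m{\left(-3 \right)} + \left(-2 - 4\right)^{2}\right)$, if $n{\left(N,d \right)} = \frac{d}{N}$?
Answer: $- \frac{299}{2} \approx -149.5$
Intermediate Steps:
$m{\left(X \right)} = -13$
$D{\left(u,y \right)} = -8 - y$ ($D{\left(u,y \right)} = -4 - \left(6 - 2 + y\right) = -4 - \left(4 + y\right) = -8 - y$)
$D{\left(\left(-5\right)^{2},n{\left(2,-3 \right)} \right)} \left(m{\left(-3 \right)} + \left(-2 - 4\right)^{2}\right) = \left(-8 - - \frac{3}{2}\right) \left(-13 + \left(-2 - 4\right)^{2}\right) = \left(-8 - \left(-3\right) \frac{1}{2}\right) \left(-13 + \left(-6\right)^{2}\right) = \left(-8 - - \frac{3}{2}\right) \left(-13 + 36\right) = \left(-8 + \frac{3}{2}\right) 23 = \left(- \frac{13}{2}\right) 23 = - \frac{299}{2}$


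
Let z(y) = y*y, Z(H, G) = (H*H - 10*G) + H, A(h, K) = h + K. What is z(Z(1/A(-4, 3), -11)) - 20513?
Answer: -8413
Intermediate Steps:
A(h, K) = K + h
Z(H, G) = H + H² - 10*G (Z(H, G) = (H² - 10*G) + H = H + H² - 10*G)
z(y) = y²
z(Z(1/A(-4, 3), -11)) - 20513 = (1/(3 - 4) + (1/(3 - 4))² - 10*(-11))² - 20513 = (1/(-1) + (1/(-1))² + 110)² - 20513 = (-1 + (-1)² + 110)² - 20513 = (-1 + 1 + 110)² - 20513 = 110² - 20513 = 12100 - 20513 = -8413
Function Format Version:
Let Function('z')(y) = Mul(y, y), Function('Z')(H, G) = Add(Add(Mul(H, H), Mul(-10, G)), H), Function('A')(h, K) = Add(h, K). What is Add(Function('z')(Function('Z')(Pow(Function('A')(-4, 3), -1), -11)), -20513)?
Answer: -8413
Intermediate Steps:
Function('A')(h, K) = Add(K, h)
Function('Z')(H, G) = Add(H, Pow(H, 2), Mul(-10, G)) (Function('Z')(H, G) = Add(Add(Pow(H, 2), Mul(-10, G)), H) = Add(H, Pow(H, 2), Mul(-10, G)))
Function('z')(y) = Pow(y, 2)
Add(Function('z')(Function('Z')(Pow(Function('A')(-4, 3), -1), -11)), -20513) = Add(Pow(Add(Pow(Add(3, -4), -1), Pow(Pow(Add(3, -4), -1), 2), Mul(-10, -11)), 2), -20513) = Add(Pow(Add(Pow(-1, -1), Pow(Pow(-1, -1), 2), 110), 2), -20513) = Add(Pow(Add(-1, Pow(-1, 2), 110), 2), -20513) = Add(Pow(Add(-1, 1, 110), 2), -20513) = Add(Pow(110, 2), -20513) = Add(12100, -20513) = -8413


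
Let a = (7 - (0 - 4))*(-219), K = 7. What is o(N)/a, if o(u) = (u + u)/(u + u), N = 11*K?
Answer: -1/2409 ≈ -0.00041511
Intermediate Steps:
N = 77 (N = 11*7 = 77)
o(u) = 1 (o(u) = (2*u)/((2*u)) = (2*u)*(1/(2*u)) = 1)
a = -2409 (a = (7 - 1*(-4))*(-219) = (7 + 4)*(-219) = 11*(-219) = -2409)
o(N)/a = 1/(-2409) = 1*(-1/2409) = -1/2409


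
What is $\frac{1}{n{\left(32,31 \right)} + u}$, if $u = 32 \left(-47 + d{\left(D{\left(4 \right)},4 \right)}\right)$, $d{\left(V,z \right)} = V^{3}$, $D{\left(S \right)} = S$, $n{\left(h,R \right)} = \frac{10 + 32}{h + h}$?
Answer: $\frac{32}{17429} \approx 0.001836$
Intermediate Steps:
$n{\left(h,R \right)} = \frac{21}{h}$ ($n{\left(h,R \right)} = \frac{42}{2 h} = 42 \frac{1}{2 h} = \frac{21}{h}$)
$u = 544$ ($u = 32 \left(-47 + 4^{3}\right) = 32 \left(-47 + 64\right) = 32 \cdot 17 = 544$)
$\frac{1}{n{\left(32,31 \right)} + u} = \frac{1}{\frac{21}{32} + 544} = \frac{1}{\frac{17429}{32}} = \frac{32}{17429}$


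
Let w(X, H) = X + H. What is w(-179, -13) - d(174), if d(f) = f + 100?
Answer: -466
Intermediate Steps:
d(f) = 100 + f
w(X, H) = H + X
w(-179, -13) - d(174) = (-13 - 179) - (100 + 174) = -192 - 1*274 = -192 - 274 = -466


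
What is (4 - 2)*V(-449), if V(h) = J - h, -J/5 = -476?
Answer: 5658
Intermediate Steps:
J = 2380 (J = -5*(-476) = 2380)
V(h) = 2380 - h
(4 - 2)*V(-449) = (4 - 2)*(2380 - 1*(-449)) = 2*(2380 + 449) = 2*2829 = 5658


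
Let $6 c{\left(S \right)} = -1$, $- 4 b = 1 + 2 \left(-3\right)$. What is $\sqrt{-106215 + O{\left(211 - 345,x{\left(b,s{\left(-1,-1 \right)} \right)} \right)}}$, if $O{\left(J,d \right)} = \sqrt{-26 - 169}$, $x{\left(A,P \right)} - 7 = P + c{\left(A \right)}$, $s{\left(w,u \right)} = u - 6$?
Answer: $\sqrt{-106215 + i \sqrt{195}} \approx 0.021 + 325.91 i$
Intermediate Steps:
$s{\left(w,u \right)} = -6 + u$ ($s{\left(w,u \right)} = u - 6 = -6 + u$)
$b = \frac{5}{4}$ ($b = - \frac{1 + 2 \left(-3\right)}{4} = - \frac{1 - 6}{4} = \left(- \frac{1}{4}\right) \left(-5\right) = \frac{5}{4} \approx 1.25$)
$c{\left(S \right)} = - \frac{1}{6}$ ($c{\left(S \right)} = \frac{1}{6} \left(-1\right) = - \frac{1}{6}$)
$x{\left(A,P \right)} = \frac{41}{6} + P$ ($x{\left(A,P \right)} = 7 + \left(P - \frac{1}{6}\right) = 7 + \left(- \frac{1}{6} + P\right) = \frac{41}{6} + P$)
$O{\left(J,d \right)} = i \sqrt{195}$ ($O{\left(J,d \right)} = \sqrt{-195} = i \sqrt{195}$)
$\sqrt{-106215 + O{\left(211 - 345,x{\left(b,s{\left(-1,-1 \right)} \right)} \right)}} = \sqrt{-106215 + i \sqrt{195}}$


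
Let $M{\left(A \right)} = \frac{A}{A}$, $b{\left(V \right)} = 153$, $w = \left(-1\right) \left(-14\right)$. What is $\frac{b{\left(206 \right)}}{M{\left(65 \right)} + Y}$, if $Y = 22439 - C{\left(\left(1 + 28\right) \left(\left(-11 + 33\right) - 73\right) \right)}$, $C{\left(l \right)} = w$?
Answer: $\frac{153}{22426} \approx 0.0068224$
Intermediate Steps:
$w = 14$
$C{\left(l \right)} = 14$
$M{\left(A \right)} = 1$
$Y = 22425$ ($Y = 22439 - 14 = 22425$)
$\frac{b{\left(206 \right)}}{M{\left(65 \right)} + Y} = \frac{153}{1 + 22425} = \frac{153}{22426}$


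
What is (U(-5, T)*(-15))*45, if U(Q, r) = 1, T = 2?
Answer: -675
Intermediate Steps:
(U(-5, T)*(-15))*45 = (1*(-15))*45 = -15*45 = -675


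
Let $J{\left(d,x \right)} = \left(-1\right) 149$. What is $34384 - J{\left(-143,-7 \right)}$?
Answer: $34533$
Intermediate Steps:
$J{\left(d,x \right)} = -149$
$34384 - J{\left(-143,-7 \right)} = 34384 - -149 = 34384 + 149 = 34533$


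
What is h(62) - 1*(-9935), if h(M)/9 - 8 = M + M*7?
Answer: 14471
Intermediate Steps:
h(M) = 72 + 72*M (h(M) = 72 + 9*(M + M*7) = 72 + 9*(M + 7*M) = 72 + 9*(8*M) = 72 + 72*M)
h(62) - 1*(-9935) = (72 + 72*62) - 1*(-9935) = (72 + 4464) + 9935 = 4536 + 9935 = 14471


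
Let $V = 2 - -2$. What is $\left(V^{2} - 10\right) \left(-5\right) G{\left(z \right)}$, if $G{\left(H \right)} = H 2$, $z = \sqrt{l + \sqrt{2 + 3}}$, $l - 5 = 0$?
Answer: $- 60 \sqrt{5 + \sqrt{5}} \approx -161.4$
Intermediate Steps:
$V = 4$ ($V = 2 + 2 = 4$)
$l = 5$ ($l = 5 + 0 = 5$)
$z = \sqrt{5 + \sqrt{5}}$ ($z = \sqrt{5 + \sqrt{2 + 3}} = \sqrt{5 + \sqrt{5}} \approx 2.69$)
$G{\left(H \right)} = 2 H$
$\left(V^{2} - 10\right) \left(-5\right) G{\left(z \right)} = \left(4^{2} - 10\right) \left(-5\right) 2 \sqrt{5 + \sqrt{5}} = \left(16 - 10\right) \left(-5\right) 2 \sqrt{5 + \sqrt{5}} = 6 \left(-5\right) 2 \sqrt{5 + \sqrt{5}} = - 30 \cdot 2 \sqrt{5 + \sqrt{5}} = - 60 \sqrt{5 + \sqrt{5}}$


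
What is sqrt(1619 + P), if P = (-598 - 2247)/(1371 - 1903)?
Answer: 3*sqrt(12770261)/266 ≈ 40.303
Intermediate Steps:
P = 2845/532 (P = -2845/(-532) = -2845*(-1/532) = 2845/532 ≈ 5.3477)
sqrt(1619 + P) = sqrt(1619 + 2845/532) = sqrt(864153/532) = 3*sqrt(12770261)/266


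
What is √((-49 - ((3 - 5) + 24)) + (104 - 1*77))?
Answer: 2*I*√11 ≈ 6.6332*I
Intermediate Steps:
√((-49 - ((3 - 5) + 24)) + (104 - 1*77)) = √((-49 - (-2 + 24)) + (104 - 77)) = √((-49 - 1*22) + 27) = √((-49 - 22) + 27) = √(-71 + 27) = √(-44) = 2*I*√11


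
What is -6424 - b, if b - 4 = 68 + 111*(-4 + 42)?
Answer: -10714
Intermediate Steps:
b = 4290 (b = 4 + (68 + 111*(-4 + 42)) = 4 + (68 + 111*38) = 4 + (68 + 4218) = 4 + 4286 = 4290)
-6424 - b = -6424 - 1*4290 = -6424 - 4290 = -10714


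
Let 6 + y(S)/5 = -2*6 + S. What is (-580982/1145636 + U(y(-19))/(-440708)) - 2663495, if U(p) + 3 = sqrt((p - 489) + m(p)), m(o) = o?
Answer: -336193694419328727/126222737572 - I*sqrt(859)/440708 ≈ -2.6635e+6 - 6.6504e-5*I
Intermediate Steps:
y(S) = -90 + 5*S (y(S) = -30 + 5*(-2*6 + S) = -30 + 5*(-12 + S) = -30 + (-60 + 5*S) = -90 + 5*S)
U(p) = -3 + sqrt(-489 + 2*p) (U(p) = -3 + sqrt((p - 489) + p) = -3 + sqrt((-489 + p) + p) = -3 + sqrt(-489 + 2*p))
(-580982/1145636 + U(y(-19))/(-440708)) - 2663495 = (-580982/1145636 + (-3 + sqrt(-489 + 2*(-90 + 5*(-19))))/(-440708)) - 2663495 = (-580982*1/1145636 + (-3 + sqrt(-489 + 2*(-90 - 95)))*(-1/440708)) - 2663495 = (-290491/572818 + (-3 + sqrt(-489 + 2*(-185)))*(-1/440708)) - 2663495 = (-290491/572818 + (-3 + sqrt(-489 - 370))*(-1/440708)) - 2663495 = (-290491/572818 + (-3 + sqrt(-859))*(-1/440708)) - 2663495 = (-290491/572818 + (-3 + I*sqrt(859))*(-1/440708)) - 2663495 = (-290491/572818 + (3/440708 - I*sqrt(859)/440708)) - 2663495 = (-64009994587/126222737572 - I*sqrt(859)/440708) - 2663495 = -336193694419328727/126222737572 - I*sqrt(859)/440708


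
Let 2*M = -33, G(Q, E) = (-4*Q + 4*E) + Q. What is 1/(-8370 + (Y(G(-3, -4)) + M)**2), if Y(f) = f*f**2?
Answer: 4/483481 ≈ 8.2733e-6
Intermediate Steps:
G(Q, E) = -3*Q + 4*E
M = -33/2 (M = (1/2)*(-33) = -33/2 ≈ -16.500)
Y(f) = f**3
1/(-8370 + (Y(G(-3, -4)) + M)**2) = 1/(-8370 + ((-3*(-3) + 4*(-4))**3 - 33/2)**2) = 1/(-8370 + ((9 - 16)**3 - 33/2)**2) = 1/(-8370 + ((-7)**3 - 33/2)**2) = 1/(-8370 + (-343 - 33/2)**2) = 1/(-8370 + (-719/2)**2) = 1/(-8370 + 516961/4) = 1/(483481/4) = 4/483481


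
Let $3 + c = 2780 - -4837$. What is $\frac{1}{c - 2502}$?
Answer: $\frac{1}{5112} \approx 0.00019562$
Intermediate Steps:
$c = 7614$ ($c = -3 + \left(2780 - -4837\right) = -3 + \left(2780 + 4837\right) = -3 + 7617 = 7614$)
$\frac{1}{c - 2502} = \frac{1}{7614 - 2502} = \frac{1}{5112}$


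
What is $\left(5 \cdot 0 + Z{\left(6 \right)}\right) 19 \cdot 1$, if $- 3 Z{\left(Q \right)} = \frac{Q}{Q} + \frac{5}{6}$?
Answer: $- \frac{209}{18} \approx -11.611$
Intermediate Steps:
$Z{\left(Q \right)} = - \frac{11}{18}$ ($Z{\left(Q \right)} = - \frac{\frac{Q}{Q} + \frac{5}{6}}{3} = - \frac{1 + 5 \cdot \frac{1}{6}}{3} = - \frac{1 + \frac{5}{6}}{3} = \left(- \frac{1}{3}\right) \frac{11}{6} = - \frac{11}{18}$)
$\left(5 \cdot 0 + Z{\left(6 \right)}\right) 19 \cdot 1 = \left(5 \cdot 0 - \frac{11}{18}\right) 19 \cdot 1 = \left(0 - \frac{11}{18}\right) 19 \cdot 1 = \left(- \frac{11}{18}\right) 19 \cdot 1 = \left(- \frac{209}{18}\right) 1 = - \frac{209}{18}$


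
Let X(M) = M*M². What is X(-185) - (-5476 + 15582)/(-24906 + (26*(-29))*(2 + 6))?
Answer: -3159480712/499 ≈ -6.3316e+6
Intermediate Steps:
X(M) = M³
X(-185) - (-5476 + 15582)/(-24906 + (26*(-29))*(2 + 6)) = (-185)³ - (-5476 + 15582)/(-24906 + (26*(-29))*(2 + 6)) = -6331625 - 10106/(-24906 - 754*8) = -6331625 - 10106/(-24906 - 6032) = -6331625 - 10106/(-30938) = -6331625 - 10106*(-1)/30938 = -6331625 - 1*(-163/499) = -6331625 + 163/499 = -3159480712/499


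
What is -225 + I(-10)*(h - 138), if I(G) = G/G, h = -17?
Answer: -380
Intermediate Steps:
I(G) = 1
-225 + I(-10)*(h - 138) = -225 + 1*(-17 - 138) = -225 + 1*(-155) = -225 - 155 = -380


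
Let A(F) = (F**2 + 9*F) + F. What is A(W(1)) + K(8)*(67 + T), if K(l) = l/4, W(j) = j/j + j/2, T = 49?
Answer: 997/4 ≈ 249.25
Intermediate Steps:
W(j) = 1 + j/2 (W(j) = 1 + j*(1/2) = 1 + j/2)
A(F) = F**2 + 10*F
K(l) = l/4 (K(l) = l*(1/4) = l/4)
A(W(1)) + K(8)*(67 + T) = (1 + (1/2)*1)*(10 + (1 + (1/2)*1)) + ((1/4)*8)*(67 + 49) = (1 + 1/2)*(10 + (1 + 1/2)) + 2*116 = 3*(10 + 3/2)/2 + 232 = (3/2)*(23/2) + 232 = 69/4 + 232 = 997/4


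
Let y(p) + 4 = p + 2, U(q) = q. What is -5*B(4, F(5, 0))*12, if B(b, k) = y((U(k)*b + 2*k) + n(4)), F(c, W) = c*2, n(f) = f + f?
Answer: -3960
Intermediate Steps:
n(f) = 2*f
F(c, W) = 2*c
y(p) = -2 + p (y(p) = -4 + (p + 2) = -4 + (2 + p) = -2 + p)
B(b, k) = 6 + 2*k + b*k (B(b, k) = -2 + ((k*b + 2*k) + 2*4) = -2 + ((b*k + 2*k) + 8) = -2 + ((2*k + b*k) + 8) = -2 + (8 + 2*k + b*k) = 6 + 2*k + b*k)
-5*B(4, F(5, 0))*12 = -5*(6 + 2*(2*5) + 4*(2*5))*12 = -5*(6 + 2*10 + 4*10)*12 = -5*(6 + 20 + 40)*12 = -5*66*12 = -330*12 = -3960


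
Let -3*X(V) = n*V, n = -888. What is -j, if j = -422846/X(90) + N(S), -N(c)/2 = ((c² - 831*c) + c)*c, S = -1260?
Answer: -88393757548577/13320 ≈ -6.6362e+9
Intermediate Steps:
X(V) = 296*V (X(V) = -(-296)*V = 296*V)
N(c) = -2*c*(c² - 830*c) (N(c) = -2*((c² - 831*c) + c)*c = -2*(c² - 830*c)*c = -2*c*(c² - 830*c))
j = 88393757548577/13320 (j = -422846/(296*90) + 2*(-1260)²*(830 - 1*(-1260)) = -422846/26640 + 2*1587600*(830 + 1260) = -422846*1/26640 + 2*1587600*2090 = -211423/13320 + 6636168000 = 88393757548577/13320 ≈ 6.6362e+9)
-j = -1*88393757548577/13320 = -88393757548577/13320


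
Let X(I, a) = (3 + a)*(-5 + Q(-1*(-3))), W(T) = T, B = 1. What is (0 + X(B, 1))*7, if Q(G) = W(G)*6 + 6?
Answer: 532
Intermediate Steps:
Q(G) = 6 + 6*G (Q(G) = G*6 + 6 = 6*G + 6 = 6 + 6*G)
X(I, a) = 57 + 19*a (X(I, a) = (3 + a)*(-5 + (6 + 6*(-1*(-3)))) = (3 + a)*(-5 + (6 + 6*3)) = (3 + a)*(-5 + (6 + 18)) = (3 + a)*(-5 + 24) = (3 + a)*19 = 57 + 19*a)
(0 + X(B, 1))*7 = (0 + (57 + 19*1))*7 = (0 + (57 + 19))*7 = (0 + 76)*7 = 76*7 = 532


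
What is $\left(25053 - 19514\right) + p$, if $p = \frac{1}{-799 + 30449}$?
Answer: $\frac{164231351}{29650} \approx 5539.0$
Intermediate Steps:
$p = \frac{1}{29650} \approx 3.3727 \cdot 10^{-5}$
$\left(25053 - 19514\right) + p = \left(25053 - 19514\right) + \frac{1}{29650} = 5539 + \frac{1}{29650} = \frac{164231351}{29650}$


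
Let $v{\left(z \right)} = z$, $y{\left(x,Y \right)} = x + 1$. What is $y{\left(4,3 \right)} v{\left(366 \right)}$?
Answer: $1830$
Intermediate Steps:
$y{\left(x,Y \right)} = 1 + x$
$y{\left(4,3 \right)} v{\left(366 \right)} = \left(1 + 4\right) 366 = 5 \cdot 366 = 1830$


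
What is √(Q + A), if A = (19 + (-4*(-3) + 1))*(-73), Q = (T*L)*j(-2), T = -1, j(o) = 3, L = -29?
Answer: I*√2249 ≈ 47.424*I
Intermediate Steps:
Q = 87 (Q = -1*(-29)*3 = 29*3 = 87)
A = -2336 (A = (19 + (12 + 1))*(-73) = (19 + 13)*(-73) = 32*(-73) = -2336)
√(Q + A) = √(87 - 2336) = √(-2249) = I*√2249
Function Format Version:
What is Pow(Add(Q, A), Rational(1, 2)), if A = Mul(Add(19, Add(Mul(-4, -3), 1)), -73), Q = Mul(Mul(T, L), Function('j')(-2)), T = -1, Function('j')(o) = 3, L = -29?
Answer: Mul(I, Pow(2249, Rational(1, 2))) ≈ Mul(47.424, I)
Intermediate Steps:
Q = 87 (Q = Mul(Mul(-1, -29), 3) = Mul(29, 3) = 87)
A = -2336 (A = Mul(Add(19, Add(12, 1)), -73) = Mul(Add(19, 13), -73) = Mul(32, -73) = -2336)
Pow(Add(Q, A), Rational(1, 2)) = Pow(Add(87, -2336), Rational(1, 2)) = Pow(-2249, Rational(1, 2)) = Mul(I, Pow(2249, Rational(1, 2)))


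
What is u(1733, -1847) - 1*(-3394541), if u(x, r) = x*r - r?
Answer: 195537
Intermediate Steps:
u(x, r) = -r + r*x (u(x, r) = r*x - r = -r + r*x)
u(1733, -1847) - 1*(-3394541) = -1847*(-1 + 1733) - 1*(-3394541) = -1847*1732 + 3394541 = -3199004 + 3394541 = 195537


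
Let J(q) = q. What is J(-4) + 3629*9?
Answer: 32657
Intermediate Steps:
J(-4) + 3629*9 = -4 + 3629*9 = -4 + 32661 = 32657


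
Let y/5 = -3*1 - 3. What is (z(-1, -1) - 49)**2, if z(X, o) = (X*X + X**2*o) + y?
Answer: 6241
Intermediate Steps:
y = -30 (y = 5*(-3*1 - 3) = 5*(-3 - 3) = 5*(-6) = -30)
z(X, o) = -30 + X**2 + o*X**2 (z(X, o) = (X*X + X**2*o) - 30 = (X**2 + o*X**2) - 30 = -30 + X**2 + o*X**2)
(z(-1, -1) - 49)**2 = ((-30 + (-1)**2 - 1*(-1)**2) - 49)**2 = ((-30 + 1 - 1*1) - 49)**2 = ((-30 + 1 - 1) - 49)**2 = (-30 - 49)**2 = (-79)**2 = 6241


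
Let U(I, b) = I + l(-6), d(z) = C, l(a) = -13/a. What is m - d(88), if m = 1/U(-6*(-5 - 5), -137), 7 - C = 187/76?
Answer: -128229/28348 ≈ -4.5234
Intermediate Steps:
C = 345/76 (C = 7 - 187/76 = 345/76 ≈ 4.5395)
d(z) = 345/76
U(I, b) = 13/6 + I (U(I, b) = I - 13/(-6) = I - 13*(-⅙) = I + 13/6 = 13/6 + I)
m = 6/373 (m = 1/(13/6 - 6*(-5 - 5)) = 1/(13/6 - 6*(-10)) = 1/(13/6 + 60) = 1/(373/6) = 6/373 ≈ 0.016086)
m - d(88) = 6/373 - 1*345/76 = 6/373 - 345/76 = -128229/28348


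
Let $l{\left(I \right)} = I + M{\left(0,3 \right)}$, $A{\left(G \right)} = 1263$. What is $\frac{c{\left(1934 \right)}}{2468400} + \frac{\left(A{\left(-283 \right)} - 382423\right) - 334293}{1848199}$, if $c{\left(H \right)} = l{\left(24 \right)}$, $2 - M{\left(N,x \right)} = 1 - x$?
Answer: $- \frac{441493108907}{1140523602900} \approx -0.3871$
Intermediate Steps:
$M{\left(N,x \right)} = 1 + x$ ($M{\left(N,x \right)} = 2 - \left(1 - x\right) = 2 + \left(-1 + x\right) = 1 + x$)
$l{\left(I \right)} = 4 + I$ ($l{\left(I \right)} = I + \left(1 + 3\right) = I + 4 = 4 + I$)
$c{\left(H \right)} = 28$ ($c{\left(H \right)} = 4 + 24 = 28$)
$\frac{c{\left(1934 \right)}}{2468400} + \frac{\left(A{\left(-283 \right)} - 382423\right) - 334293}{1848199} = \frac{28}{2468400} + \frac{\left(1263 - 382423\right) - 334293}{1848199} = 28 \cdot \frac{1}{2468400} + \left(-381160 - 334293\right) \frac{1}{1848199} = \frac{7}{617100} - \frac{715453}{1848199} = - \frac{441493108907}{1140523602900}$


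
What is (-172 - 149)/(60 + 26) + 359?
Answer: 30553/86 ≈ 355.27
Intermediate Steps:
(-172 - 149)/(60 + 26) + 359 = -321/86 + 359 = 30553/86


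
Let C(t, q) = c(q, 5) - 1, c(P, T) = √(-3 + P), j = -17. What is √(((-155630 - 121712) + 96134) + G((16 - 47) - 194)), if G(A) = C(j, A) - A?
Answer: √(-180984 + 2*I*√57) ≈ 0.018 + 425.42*I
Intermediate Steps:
C(t, q) = -1 + √(-3 + q) (C(t, q) = √(-3 + q) - 1 = -1 + √(-3 + q))
G(A) = -1 + √(-3 + A) - A (G(A) = (-1 + √(-3 + A)) - A = -1 + √(-3 + A) - A)
√(((-155630 - 121712) + 96134) + G((16 - 47) - 194)) = √(((-155630 - 121712) + 96134) + (-1 + √(-3 + ((16 - 47) - 194)) - ((16 - 47) - 194))) = √((-277342 + 96134) + (-1 + √(-3 + (-31 - 194)) - (-31 - 194))) = √(-181208 + (-1 + √(-3 - 225) - 1*(-225))) = √(-181208 + (-1 + √(-228) + 225)) = √(-181208 + (-1 + 2*I*√57 + 225)) = √(-181208 + (224 + 2*I*√57)) = √(-180984 + 2*I*√57)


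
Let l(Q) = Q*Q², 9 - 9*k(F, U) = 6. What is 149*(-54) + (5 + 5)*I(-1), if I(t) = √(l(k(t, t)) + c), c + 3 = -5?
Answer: -8046 + 10*I*√645/9 ≈ -8046.0 + 28.219*I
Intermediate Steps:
k(F, U) = ⅓ (k(F, U) = 1 - ⅑*6 = 1 - ⅔ = ⅓)
l(Q) = Q³
c = -8 (c = -3 - 5 = -8)
I(t) = I*√645/9 (I(t) = √((⅓)³ - 8) = √(1/27 - 8) = √(-215/27) = I*√645/9)
149*(-54) + (5 + 5)*I(-1) = 149*(-54) + (5 + 5)*(I*√645/9) = -8046 + 10*(I*√645/9) = -8046 + 10*I*√645/9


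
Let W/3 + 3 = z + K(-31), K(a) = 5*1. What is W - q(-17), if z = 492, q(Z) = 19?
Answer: 1463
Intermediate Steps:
K(a) = 5
W = 1482 (W = -9 + 3*(492 + 5) = -9 + 3*497 = -9 + 1491 = 1482)
W - q(-17) = 1482 - 1*19 = 1482 - 19 = 1463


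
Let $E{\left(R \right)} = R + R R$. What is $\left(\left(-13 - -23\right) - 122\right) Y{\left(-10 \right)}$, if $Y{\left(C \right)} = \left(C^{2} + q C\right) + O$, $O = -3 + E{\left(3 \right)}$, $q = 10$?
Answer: $-1008$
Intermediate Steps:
$E{\left(R \right)} = R + R^{2}$
$O = 9$ ($O = -3 + 3 \left(1 + 3\right) = -3 + 3 \cdot 4 = -3 + 12 = 9$)
$Y{\left(C \right)} = 9 + C^{2} + 10 C$ ($Y{\left(C \right)} = \left(C^{2} + 10 C\right) + 9 = 9 + C^{2} + 10 C$)
$\left(\left(-13 - -23\right) - 122\right) Y{\left(-10 \right)} = \left(\left(-13 - -23\right) - 122\right) \left(9 + \left(-10\right)^{2} + 10 \left(-10\right)\right) = \left(\left(-13 + 23\right) - 122\right) \left(9 + 100 - 100\right) = \left(10 - 122\right) 9 = \left(-112\right) 9 = -1008$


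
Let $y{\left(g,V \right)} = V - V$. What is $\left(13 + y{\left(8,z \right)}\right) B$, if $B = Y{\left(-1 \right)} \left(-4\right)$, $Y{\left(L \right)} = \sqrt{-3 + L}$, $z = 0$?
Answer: $- 104 i \approx - 104.0 i$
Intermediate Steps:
$B = - 8 i$ ($B = \sqrt{-3 - 1} \left(-4\right) = \sqrt{-4} \left(-4\right) = 2 i \left(-4\right) = - 8 i \approx - 8.0 i$)
$y{\left(g,V \right)} = 0$
$\left(13 + y{\left(8,z \right)}\right) B = \left(13 + 0\right) \left(- 8 i\right) = 13 \left(- 8 i\right) = - 104 i$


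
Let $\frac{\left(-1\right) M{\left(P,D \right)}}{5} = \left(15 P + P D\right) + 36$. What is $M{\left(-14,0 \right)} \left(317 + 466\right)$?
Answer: $681210$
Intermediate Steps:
$M{\left(P,D \right)} = -180 - 75 P - 5 D P$ ($M{\left(P,D \right)} = - 5 \left(\left(15 P + P D\right) + 36\right) = - 5 \left(\left(15 P + D P\right) + 36\right) = - 5 \left(36 + 15 P + D P\right) = -180 - 75 P - 5 D P$)
$M{\left(-14,0 \right)} \left(317 + 466\right) = \left(-180 - -1050 - 0 \left(-14\right)\right) \left(317 + 466\right) = \left(-180 + 1050 + 0\right) 783 = 870 \cdot 783 = 681210$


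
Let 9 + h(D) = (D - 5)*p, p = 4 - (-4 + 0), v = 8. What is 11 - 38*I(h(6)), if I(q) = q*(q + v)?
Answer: 277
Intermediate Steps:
p = 8 (p = 4 - 1*(-4) = 4 + 4 = 8)
h(D) = -49 + 8*D (h(D) = -9 + (D - 5)*8 = -9 + (-5 + D)*8 = -9 + (-40 + 8*D) = -49 + 8*D)
I(q) = q*(8 + q) (I(q) = q*(q + 8) = q*(8 + q))
11 - 38*I(h(6)) = 11 - 38*(-49 + 8*6)*(8 + (-49 + 8*6)) = 11 - 38*(-49 + 48)*(8 + (-49 + 48)) = 11 - (-38)*(8 - 1) = 11 - (-38)*7 = 11 - 38*(-7) = 11 + 266 = 277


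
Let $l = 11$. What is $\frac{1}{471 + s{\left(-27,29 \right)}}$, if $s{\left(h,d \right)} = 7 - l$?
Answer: $\frac{1}{467} \approx 0.0021413$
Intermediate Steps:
$s{\left(h,d \right)} = -4$ ($s{\left(h,d \right)} = 7 - 11 = -4$)
$\frac{1}{471 + s{\left(-27,29 \right)}} = \frac{1}{471 - 4} = \frac{1}{467}$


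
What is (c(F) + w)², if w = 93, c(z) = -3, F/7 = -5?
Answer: 8100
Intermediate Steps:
F = -35 (F = 7*(-5) = -35)
(c(F) + w)² = (-3 + 93)² = 90² = 8100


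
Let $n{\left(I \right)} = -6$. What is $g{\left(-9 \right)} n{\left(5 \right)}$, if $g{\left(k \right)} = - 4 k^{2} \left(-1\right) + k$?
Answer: $-1890$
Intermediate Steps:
$g{\left(k \right)} = k + 4 k^{2}$ ($g{\left(k \right)} = 4 k^{2} + k = k + 4 k^{2}$)
$g{\left(-9 \right)} n{\left(5 \right)} = - 9 \left(1 + 4 \left(-9\right)\right) \left(-6\right) = - 9 \left(1 - 36\right) \left(-6\right) = \left(-9\right) \left(-35\right) \left(-6\right) = 315 \left(-6\right) = -1890$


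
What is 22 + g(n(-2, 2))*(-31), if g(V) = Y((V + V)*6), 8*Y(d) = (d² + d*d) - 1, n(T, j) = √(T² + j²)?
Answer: -71217/8 ≈ -8902.1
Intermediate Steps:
Y(d) = -⅛ + d²/4 (Y(d) = ((d² + d*d) - 1)/8 = ((d² + d²) - 1)/8 = (2*d² - 1)/8 = (-1 + 2*d²)/8 = -⅛ + d²/4)
g(V) = -⅛ + 36*V² (g(V) = -⅛ + ((V + V)*6)²/4 = -⅛ + ((2*V)*6)²/4 = -⅛ + (12*V)²/4 = -⅛ + (144*V²)/4 = -⅛ + 36*V²)
22 + g(n(-2, 2))*(-31) = 22 + (-⅛ + 36*(√((-2)² + 2²))²)*(-31) = 22 + (-⅛ + 36*(√(4 + 4))²)*(-31) = 22 + (-⅛ + 36*(√8)²)*(-31) = 22 + (-⅛ + 36*(2*√2)²)*(-31) = 22 + (-⅛ + 36*8)*(-31) = 22 + (-⅛ + 288)*(-31) = 22 + (2303/8)*(-31) = 22 - 71393/8 = -71217/8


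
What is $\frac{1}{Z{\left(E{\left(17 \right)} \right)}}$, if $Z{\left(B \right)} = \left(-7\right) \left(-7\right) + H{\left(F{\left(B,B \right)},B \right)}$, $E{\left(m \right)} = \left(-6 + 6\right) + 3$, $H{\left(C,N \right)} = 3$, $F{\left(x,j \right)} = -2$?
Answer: $\frac{1}{52} \approx 0.019231$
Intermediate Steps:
$E{\left(m \right)} = 3$ ($E{\left(m \right)} = 0 + 3 = 3$)
$Z{\left(B \right)} = 52$ ($Z{\left(B \right)} = \left(-7\right) \left(-7\right) + 3 = 49 + 3 = 52$)
$\frac{1}{Z{\left(E{\left(17 \right)} \right)}} = \frac{1}{52}$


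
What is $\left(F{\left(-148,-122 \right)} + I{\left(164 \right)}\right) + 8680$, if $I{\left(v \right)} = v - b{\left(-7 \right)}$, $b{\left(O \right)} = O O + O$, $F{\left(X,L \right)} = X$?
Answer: $8654$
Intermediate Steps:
$b{\left(O \right)} = O + O^{2}$ ($b{\left(O \right)} = O^{2} + O = O + O^{2}$)
$I{\left(v \right)} = -42 + v$ ($I{\left(v \right)} = v - - 7 \left(1 - 7\right) = v - \left(-7\right) \left(-6\right) = v - 42 = -42 + v$)
$\left(F{\left(-148,-122 \right)} + I{\left(164 \right)}\right) + 8680 = \left(-148 + \left(-42 + 164\right)\right) + 8680 = \left(-148 + 122\right) + 8680 = -26 + 8680 = 8654$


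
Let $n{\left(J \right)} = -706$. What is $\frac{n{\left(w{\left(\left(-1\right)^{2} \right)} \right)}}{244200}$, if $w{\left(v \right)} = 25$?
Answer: $- \frac{353}{122100} \approx -0.0028911$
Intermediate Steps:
$\frac{n{\left(w{\left(\left(-1\right)^{2} \right)} \right)}}{244200} = - \frac{706}{244200} = \left(-706\right) \frac{1}{244200} = - \frac{353}{122100}$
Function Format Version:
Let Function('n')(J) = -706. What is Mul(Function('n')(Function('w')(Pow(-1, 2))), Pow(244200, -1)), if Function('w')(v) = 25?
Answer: Rational(-353, 122100) ≈ -0.0028911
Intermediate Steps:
Mul(Function('n')(Function('w')(Pow(-1, 2))), Pow(244200, -1)) = Mul(-706, Pow(244200, -1)) = Mul(-706, Rational(1, 244200)) = Rational(-353, 122100)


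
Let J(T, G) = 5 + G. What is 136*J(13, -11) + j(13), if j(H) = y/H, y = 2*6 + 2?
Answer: -10594/13 ≈ -814.92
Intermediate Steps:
y = 14 (y = 12 + 2 = 14)
j(H) = 14/H
136*J(13, -11) + j(13) = 136*(5 - 11) + 14/13 = 136*(-6) + 14*(1/13) = -816 + 14/13 = -10594/13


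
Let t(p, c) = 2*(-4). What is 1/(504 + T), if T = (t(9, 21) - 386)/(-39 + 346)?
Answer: 307/154334 ≈ 0.0019892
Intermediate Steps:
t(p, c) = -8
T = -394/307 (T = (-8 - 386)/(-39 + 346) = -394/307 ≈ -1.2834)
1/(504 + T) = 1/(504 - 394/307) = 1/(154334/307) = 307/154334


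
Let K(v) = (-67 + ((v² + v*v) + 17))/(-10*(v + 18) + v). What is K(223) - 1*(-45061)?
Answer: 32816333/729 ≈ 45016.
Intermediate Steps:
K(v) = (-50 + 2*v²)/(-180 - 9*v) (K(v) = (-67 + ((v² + v²) + 17))/(-10*(18 + v) + v) = (-67 + (2*v² + 17))/((-180 - 10*v) + v) = (-67 + (17 + 2*v²))/(-180 - 9*v) = (-50 + 2*v²)/(-180 - 9*v))
K(223) - 1*(-45061) = 2*(25 - 1*223²)/(9*(20 + 223)) - 1*(-45061) = (2/9)*(25 - 1*49729)/243 + 45061 = (2/9)*(1/243)*(25 - 49729) + 45061 = (2/9)*(1/243)*(-49704) + 45061 = -33136/729 + 45061 = 32816333/729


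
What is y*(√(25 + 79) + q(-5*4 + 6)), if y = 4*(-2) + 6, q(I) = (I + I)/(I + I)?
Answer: -2 - 4*√26 ≈ -22.396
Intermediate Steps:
q(I) = 1 (q(I) = (2*I)/((2*I)) = (2*I)*(1/(2*I)) = 1)
y = -2 (y = -8 + 6 = -2)
y*(√(25 + 79) + q(-5*4 + 6)) = -2*(√(25 + 79) + 1) = -2*(√104 + 1) = -2*(2*√26 + 1) = -2*(1 + 2*√26) = -2 - 4*√26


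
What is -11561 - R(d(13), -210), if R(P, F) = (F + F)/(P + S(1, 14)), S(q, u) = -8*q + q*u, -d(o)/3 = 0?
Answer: -11491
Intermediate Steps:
d(o) = 0 (d(o) = -3*0 = 0)
R(P, F) = 2*F/(6 + P) (R(P, F) = (F + F)/(P + 1*(-8 + 14)) = (2*F)/(P + 1*6) = (2*F)/(P + 6) = (2*F)/(6 + P) = 2*F/(6 + P))
-11561 - R(d(13), -210) = -11561 - 2*(-210)/(6 + 0) = -11561 - 2*(-210)/6 = -11561 - 1*(-70) = -11561 + 70 = -11491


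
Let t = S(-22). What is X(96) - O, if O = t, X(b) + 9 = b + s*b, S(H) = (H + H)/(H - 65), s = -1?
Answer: -827/87 ≈ -9.5058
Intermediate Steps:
S(H) = 2*H/(-65 + H) (S(H) = (2*H)/(-65 + H) = 2*H/(-65 + H))
t = 44/87 (t = 2*(-22)/(-65 - 22) = 2*(-22)/(-87) = 2*(-22)*(-1/87) = 44/87 ≈ 0.50575)
X(b) = -9 (X(b) = -9 + (b - b) = -9 + 0 = -9)
O = 44/87 ≈ 0.50575
X(96) - O = -9 - 1*44/87 = -9 - 44/87 = -827/87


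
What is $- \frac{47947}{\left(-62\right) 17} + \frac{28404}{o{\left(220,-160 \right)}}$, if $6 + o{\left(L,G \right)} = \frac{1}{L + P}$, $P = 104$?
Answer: $- \frac{9606691363}{2047922} \approx -4690.9$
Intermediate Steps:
$o{\left(L,G \right)} = -6 + \frac{1}{104 + L}$ ($o{\left(L,G \right)} = -6 + \frac{1}{L + 104} = -6 + \frac{1}{104 + L}$)
$- \frac{47947}{\left(-62\right) 17} + \frac{28404}{o{\left(220,-160 \right)}} = - \frac{47947}{\left(-62\right) 17} + \frac{28404}{\frac{1}{104 + 220} \left(-623 - 1320\right)} = - \frac{47947}{-1054} + \frac{28404}{\frac{1}{324} \left(-623 - 1320\right)} = \left(-47947\right) \left(- \frac{1}{1054}\right) + \frac{28404}{\frac{1}{324} \left(-1943\right)} = \frac{47947}{1054} + \frac{28404}{- \frac{1943}{324}} = \frac{47947}{1054} + 28404 \left(- \frac{324}{1943}\right) = \frac{47947}{1054} - \frac{9202896}{1943} = - \frac{9606691363}{2047922}$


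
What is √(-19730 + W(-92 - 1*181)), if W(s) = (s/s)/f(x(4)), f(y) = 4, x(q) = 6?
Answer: I*√78919/2 ≈ 140.46*I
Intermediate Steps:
W(s) = ¼ (W(s) = (s/s)/4 = 1*(¼) = ¼)
√(-19730 + W(-92 - 1*181)) = √(-19730 + ¼) = √(-78919/4) = I*√78919/2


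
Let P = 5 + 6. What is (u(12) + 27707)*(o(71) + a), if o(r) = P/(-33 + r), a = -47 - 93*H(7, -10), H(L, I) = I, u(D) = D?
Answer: 930388235/38 ≈ 2.4484e+7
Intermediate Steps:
P = 11
a = 883 (a = -47 - 93*(-10) = -47 + 930 = 883)
o(r) = 11/(-33 + r)
(u(12) + 27707)*(o(71) + a) = (12 + 27707)*(11/(-33 + 71) + 883) = 27719*(11/38 + 883) = 27719*(33565/38) = 930388235/38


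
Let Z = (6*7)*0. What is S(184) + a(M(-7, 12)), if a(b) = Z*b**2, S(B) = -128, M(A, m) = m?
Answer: -128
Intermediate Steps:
Z = 0 (Z = 42*0 = 0)
a(b) = 0 (a(b) = 0*b**2 = 0)
S(184) + a(M(-7, 12)) = -128 + 0 = -128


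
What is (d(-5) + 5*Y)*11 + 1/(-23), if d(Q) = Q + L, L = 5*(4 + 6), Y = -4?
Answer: 6324/23 ≈ 274.96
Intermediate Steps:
L = 50 (L = 5*10 = 50)
d(Q) = 50 + Q (d(Q) = Q + 50 = 50 + Q)
(d(-5) + 5*Y)*11 + 1/(-23) = ((50 - 5) + 5*(-4))*11 + 1/(-23) = (45 - 20)*11 - 1/23 = 25*11 - 1/23 = 275 - 1/23 = 6324/23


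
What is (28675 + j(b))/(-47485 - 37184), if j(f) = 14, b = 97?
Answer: -9563/28223 ≈ -0.33884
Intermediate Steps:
(28675 + j(b))/(-47485 - 37184) = (28675 + 14)/(-47485 - 37184) = 28689/(-84669) = 28689*(-1/84669) = -9563/28223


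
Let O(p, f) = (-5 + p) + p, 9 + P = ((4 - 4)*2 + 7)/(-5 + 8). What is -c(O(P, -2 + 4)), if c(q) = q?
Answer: 55/3 ≈ 18.333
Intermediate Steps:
P = -20/3 (P = -9 + ((4 - 4)*2 + 7)/(-5 + 8) = -9 + (0*2 + 7)/3 = -9 + (0 + 7)*(⅓) = -9 + 7*(⅓) = -9 + 7/3 = -20/3 ≈ -6.6667)
O(p, f) = -5 + 2*p
-c(O(P, -2 + 4)) = -(-5 + 2*(-20/3)) = -(-5 - 40/3) = -1*(-55/3) = 55/3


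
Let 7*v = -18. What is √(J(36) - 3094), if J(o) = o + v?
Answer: 4*I*√9373/7 ≈ 55.322*I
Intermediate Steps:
v = -18/7 (v = (⅐)*(-18) = -18/7 ≈ -2.5714)
J(o) = -18/7 + o (J(o) = o - 18/7 = -18/7 + o)
√(J(36) - 3094) = √((-18/7 + 36) - 3094) = √(234/7 - 3094) = √(-21424/7) = 4*I*√9373/7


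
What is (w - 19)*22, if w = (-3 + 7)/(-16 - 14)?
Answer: -6314/15 ≈ -420.93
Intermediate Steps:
w = -2/15 (w = 4/(-30) = 4*(-1/30) = -2/15 ≈ -0.13333)
(w - 19)*22 = (-2/15 - 19)*22 = -287/15*22 = -6314/15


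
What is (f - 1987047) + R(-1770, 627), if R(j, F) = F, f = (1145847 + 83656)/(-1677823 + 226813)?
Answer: -262028773973/131910 ≈ -1.9864e+6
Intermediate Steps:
f = -111773/131910 (f = 1229503/(-1451010) = 1229503*(-1/1451010) = -111773/131910 ≈ -0.84734)
(f - 1987047) + R(-1770, 627) = (-111773/131910 - 1987047) + 627 = -262111481543/131910 + 627 = -262028773973/131910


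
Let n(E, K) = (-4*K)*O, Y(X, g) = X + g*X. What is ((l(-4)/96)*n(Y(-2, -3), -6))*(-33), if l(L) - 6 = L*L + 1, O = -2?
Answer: 759/2 ≈ 379.50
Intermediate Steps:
Y(X, g) = X + X*g
l(L) = 7 + L**2 (l(L) = 6 + (L*L + 1) = 6 + (L**2 + 1) = 6 + (1 + L**2) = 7 + L**2)
n(E, K) = 8*K (n(E, K) = -4*K*(-2) = 8*K)
((l(-4)/96)*n(Y(-2, -3), -6))*(-33) = (((7 + (-4)**2)/96)*(8*(-6)))*(-33) = (((7 + 16)*(1/96))*(-48))*(-33) = ((23*(1/96))*(-48))*(-33) = ((23/96)*(-48))*(-33) = -23/2*(-33) = 759/2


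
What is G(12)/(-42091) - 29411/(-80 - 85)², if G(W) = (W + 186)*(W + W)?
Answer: -1367311601/1145927475 ≈ -1.1932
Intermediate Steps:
G(W) = 2*W*(186 + W) (G(W) = (186 + W)*(2*W) = 2*W*(186 + W))
G(12)/(-42091) - 29411/(-80 - 85)² = (2*12*(186 + 12))/(-42091) - 29411/(-80 - 85)² = (2*12*198)*(-1/42091) - 29411/((-165)²) = 4752*(-1/42091) - 29411/27225 = -4752/42091 - 29411*1/27225 = -4752/42091 - 29411/27225 = -1367311601/1145927475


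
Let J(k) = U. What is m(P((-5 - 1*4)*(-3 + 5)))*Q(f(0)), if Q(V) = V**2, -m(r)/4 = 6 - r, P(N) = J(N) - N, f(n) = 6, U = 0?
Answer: 1728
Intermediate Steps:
J(k) = 0
P(N) = -N (P(N) = 0 - N = -N)
m(r) = -24 + 4*r (m(r) = -4*(6 - r) = -24 + 4*r)
m(P((-5 - 1*4)*(-3 + 5)))*Q(f(0)) = (-24 + 4*(-(-5 - 1*4)*(-3 + 5)))*6**2 = (-24 + 4*(-(-5 - 4)*2))*36 = (-24 + 4*(-(-9)*2))*36 = (-24 + 4*(-1*(-18)))*36 = (-24 + 4*18)*36 = (-24 + 72)*36 = 48*36 = 1728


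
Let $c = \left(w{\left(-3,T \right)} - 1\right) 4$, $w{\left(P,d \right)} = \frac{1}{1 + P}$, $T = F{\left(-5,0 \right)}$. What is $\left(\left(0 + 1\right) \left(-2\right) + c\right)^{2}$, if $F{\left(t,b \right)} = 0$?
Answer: $64$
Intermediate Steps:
$T = 0$
$c = -6$ ($c = \left(\frac{1}{1 - 3} - 1\right) 4 = \left(\frac{1}{-2} - 1\right) 4 = \left(- \frac{1}{2} - 1\right) 4 = \left(- \frac{3}{2}\right) 4 = -6$)
$\left(\left(0 + 1\right) \left(-2\right) + c\right)^{2} = \left(\left(0 + 1\right) \left(-2\right) - 6\right)^{2} = \left(1 \left(-2\right) - 6\right)^{2} = \left(-2 - 6\right)^{2} = \left(-8\right)^{2} = 64$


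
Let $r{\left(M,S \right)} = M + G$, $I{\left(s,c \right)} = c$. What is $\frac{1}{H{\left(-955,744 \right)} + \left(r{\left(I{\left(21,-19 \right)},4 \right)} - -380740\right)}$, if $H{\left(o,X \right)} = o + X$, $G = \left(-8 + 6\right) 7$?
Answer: $\frac{1}{380496} \approx 2.6281 \cdot 10^{-6}$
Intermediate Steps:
$G = -14$ ($G = \left(-2\right) 7 = -14$)
$r{\left(M,S \right)} = -14 + M$ ($r{\left(M,S \right)} = M - 14 = -14 + M$)
$H{\left(o,X \right)} = X + o$
$\frac{1}{H{\left(-955,744 \right)} + \left(r{\left(I{\left(21,-19 \right)},4 \right)} - -380740\right)} = \frac{1}{\left(744 - 955\right) - -380707} = \frac{1}{-211 + \left(-33 + 380740\right)} = \frac{1}{-211 + 380707} = \frac{1}{380496}$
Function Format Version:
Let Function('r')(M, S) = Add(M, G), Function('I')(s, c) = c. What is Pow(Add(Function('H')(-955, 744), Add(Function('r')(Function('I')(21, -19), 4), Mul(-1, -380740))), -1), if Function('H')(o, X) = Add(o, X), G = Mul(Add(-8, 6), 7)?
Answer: Rational(1, 380496) ≈ 2.6281e-6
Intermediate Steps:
G = -14 (G = Mul(-2, 7) = -14)
Function('r')(M, S) = Add(-14, M) (Function('r')(M, S) = Add(M, -14) = Add(-14, M))
Function('H')(o, X) = Add(X, o)
Pow(Add(Function('H')(-955, 744), Add(Function('r')(Function('I')(21, -19), 4), Mul(-1, -380740))), -1) = Pow(Add(Add(744, -955), Add(Add(-14, -19), Mul(-1, -380740))), -1) = Pow(Add(-211, Add(-33, 380740)), -1) = Pow(Add(-211, 380707), -1) = Pow(380496, -1) = Rational(1, 380496)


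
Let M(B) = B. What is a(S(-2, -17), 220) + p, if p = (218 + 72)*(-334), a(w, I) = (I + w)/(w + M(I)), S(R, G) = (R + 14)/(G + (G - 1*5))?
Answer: -96859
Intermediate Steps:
S(R, G) = (14 + R)/(-5 + 2*G) (S(R, G) = (14 + R)/(G + (G - 5)) = (14 + R)/(G + (-5 + G)) = (14 + R)/(-5 + 2*G))
a(w, I) = 1 (a(w, I) = (I + w)/(w + I) = (I + w)/(I + w) = 1)
p = -96860 (p = 290*(-334) = -96860)
a(S(-2, -17), 220) + p = 1 - 96860 = -96859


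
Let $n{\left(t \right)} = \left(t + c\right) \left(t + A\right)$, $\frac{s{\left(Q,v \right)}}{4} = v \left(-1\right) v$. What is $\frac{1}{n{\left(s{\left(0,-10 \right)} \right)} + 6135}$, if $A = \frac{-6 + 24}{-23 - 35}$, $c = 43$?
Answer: $\frac{29}{4322328} \approx 6.7093 \cdot 10^{-6}$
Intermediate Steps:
$A = - \frac{9}{29}$ ($A = \frac{18}{-58} = 18 \left(- \frac{1}{58}\right) = - \frac{9}{29} \approx -0.31034$)
$s{\left(Q,v \right)} = - 4 v^{2}$ ($s{\left(Q,v \right)} = 4 v \left(-1\right) v = 4 - v v = 4 \left(- v^{2}\right) = - 4 v^{2}$)
$n{\left(t \right)} = \left(43 + t\right) \left(- \frac{9}{29} + t\right)$ ($n{\left(t \right)} = \left(t + 43\right) \left(t - \frac{9}{29}\right) = \left(43 + t\right) \left(- \frac{9}{29} + t\right)$)
$\frac{1}{n{\left(s{\left(0,-10 \right)} \right)} + 6135} = \frac{1}{\left(- \frac{387}{29} + \left(- 4 \left(-10\right)^{2}\right)^{2} + \frac{1238 \left(- 4 \left(-10\right)^{2}\right)}{29}\right) + 6135} = \frac{1}{\left(- \frac{387}{29} + \left(\left(-4\right) 100\right)^{2} + \frac{1238 \left(\left(-4\right) 100\right)}{29}\right) + 6135} = \frac{1}{\left(- \frac{387}{29} + \left(-400\right)^{2} + \frac{1238}{29} \left(-400\right)\right) + 6135} = \frac{1}{\left(- \frac{387}{29} + 160000 - \frac{495200}{29}\right) + 6135} = \frac{1}{\frac{4144413}{29} + 6135} = \frac{1}{\frac{4322328}{29}} = \frac{29}{4322328}$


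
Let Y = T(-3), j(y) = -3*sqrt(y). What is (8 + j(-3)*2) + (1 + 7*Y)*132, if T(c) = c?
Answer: -2632 - 6*I*sqrt(3) ≈ -2632.0 - 10.392*I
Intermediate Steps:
Y = -3
(8 + j(-3)*2) + (1 + 7*Y)*132 = (8 - 3*I*sqrt(3)*2) + (1 + 7*(-3))*132 = (8 - 3*I*sqrt(3)*2) + (1 - 21)*132 = (8 - 3*I*sqrt(3)*2) - 20*132 = (8 - 6*I*sqrt(3)) - 2640 = -2632 - 6*I*sqrt(3)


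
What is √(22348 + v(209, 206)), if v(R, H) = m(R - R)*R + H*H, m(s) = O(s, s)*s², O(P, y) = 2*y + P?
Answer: 4*√4049 ≈ 254.53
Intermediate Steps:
O(P, y) = P + 2*y
m(s) = 3*s³ (m(s) = (s + 2*s)*s² = (3*s)*s² = 3*s³)
v(R, H) = H² (v(R, H) = (3*(R - R)³)*R + H*H = (3*0³)*R + H² = (3*0)*R + H² = 0*R + H² = 0 + H² = H²)
√(22348 + v(209, 206)) = √(22348 + 206²) = √(22348 + 42436) = √64784 = 4*√4049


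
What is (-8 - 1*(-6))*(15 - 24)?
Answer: 18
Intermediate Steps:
(-8 - 1*(-6))*(15 - 24) = (-8 + 6)*(-9) = -2*(-9) = 18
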